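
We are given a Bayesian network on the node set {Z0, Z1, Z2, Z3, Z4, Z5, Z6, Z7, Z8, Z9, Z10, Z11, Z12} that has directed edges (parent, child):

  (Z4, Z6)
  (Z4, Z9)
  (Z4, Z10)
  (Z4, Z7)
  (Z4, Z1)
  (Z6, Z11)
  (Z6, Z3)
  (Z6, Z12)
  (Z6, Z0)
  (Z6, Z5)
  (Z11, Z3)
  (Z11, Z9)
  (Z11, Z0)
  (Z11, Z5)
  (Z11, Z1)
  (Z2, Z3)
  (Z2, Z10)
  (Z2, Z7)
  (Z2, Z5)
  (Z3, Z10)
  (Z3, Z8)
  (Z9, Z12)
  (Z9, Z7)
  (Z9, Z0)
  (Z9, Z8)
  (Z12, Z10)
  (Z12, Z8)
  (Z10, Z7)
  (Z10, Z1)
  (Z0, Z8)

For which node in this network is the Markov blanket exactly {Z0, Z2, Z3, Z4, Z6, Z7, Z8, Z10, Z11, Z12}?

Z9

The target node must have every member of {Z0, Z2, Z3, Z4, Z6, Z7, Z8, Z10, Z11, Z12} as a parent, child, or co-parent, and no others.
Parents of Z9: Z4, Z11; children: Z0, Z7, Z8, Z12; co-parents: Z0, Z2, Z3, Z4, Z6, Z10, Z11, Z12.
These exactly cover the given set, so the node is Z9.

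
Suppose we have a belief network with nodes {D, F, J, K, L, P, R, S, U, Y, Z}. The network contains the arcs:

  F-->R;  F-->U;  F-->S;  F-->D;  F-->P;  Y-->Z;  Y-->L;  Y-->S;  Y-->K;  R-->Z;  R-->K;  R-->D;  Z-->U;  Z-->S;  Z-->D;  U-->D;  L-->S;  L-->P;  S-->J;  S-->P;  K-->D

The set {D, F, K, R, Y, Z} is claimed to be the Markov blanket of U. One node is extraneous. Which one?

Y

Recall MB(v) = parents ∪ children ∪ spouses, where spouses are the other parents of v's children.
Pa(U) = {F, Z}.
U has child D.
Parents of each child, excluding U:
  D's other parents are F, K, R, Z.
MB(U) = {D, F, K, R, Z}.
Y is neither a parent, child, nor co-parent of U, so it does not belong.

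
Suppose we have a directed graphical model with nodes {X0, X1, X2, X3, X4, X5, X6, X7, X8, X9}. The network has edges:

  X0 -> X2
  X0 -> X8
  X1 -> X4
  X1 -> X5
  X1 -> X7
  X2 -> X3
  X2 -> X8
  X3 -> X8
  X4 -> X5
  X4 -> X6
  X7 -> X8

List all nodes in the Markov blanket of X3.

By definition, MB(X3) is built from X3's parents, X3's children, and the co-parents of X3.
Parents of X3: X2.
X3's children: X8.
Co-parents of X3 (other parents of its children):
  X8: X0, X2, X7
So the Markov blanket of X3 is {X0, X2, X7, X8}.

{X0, X2, X7, X8}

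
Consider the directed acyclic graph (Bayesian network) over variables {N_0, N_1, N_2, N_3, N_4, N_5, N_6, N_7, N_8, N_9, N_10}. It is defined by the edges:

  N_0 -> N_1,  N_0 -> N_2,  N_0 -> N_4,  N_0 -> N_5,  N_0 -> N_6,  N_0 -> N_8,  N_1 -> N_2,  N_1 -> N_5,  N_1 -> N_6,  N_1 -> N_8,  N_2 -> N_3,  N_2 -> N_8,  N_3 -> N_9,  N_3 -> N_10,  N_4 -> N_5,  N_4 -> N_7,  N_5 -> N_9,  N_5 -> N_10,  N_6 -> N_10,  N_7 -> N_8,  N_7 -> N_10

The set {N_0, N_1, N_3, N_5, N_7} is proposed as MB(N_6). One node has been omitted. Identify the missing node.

Parents of N_6: N_0, N_1.
Ch(N_6) = {N_10}.
Co-parents of N_6 (other parents of its children):
  parents(N_10) \ {N_6} = {N_3, N_5, N_7}.
MB(N_6) = {N_0, N_1, N_3, N_5, N_7, N_10}.
Comparing with the claimed set, N_10 is missing.

N_10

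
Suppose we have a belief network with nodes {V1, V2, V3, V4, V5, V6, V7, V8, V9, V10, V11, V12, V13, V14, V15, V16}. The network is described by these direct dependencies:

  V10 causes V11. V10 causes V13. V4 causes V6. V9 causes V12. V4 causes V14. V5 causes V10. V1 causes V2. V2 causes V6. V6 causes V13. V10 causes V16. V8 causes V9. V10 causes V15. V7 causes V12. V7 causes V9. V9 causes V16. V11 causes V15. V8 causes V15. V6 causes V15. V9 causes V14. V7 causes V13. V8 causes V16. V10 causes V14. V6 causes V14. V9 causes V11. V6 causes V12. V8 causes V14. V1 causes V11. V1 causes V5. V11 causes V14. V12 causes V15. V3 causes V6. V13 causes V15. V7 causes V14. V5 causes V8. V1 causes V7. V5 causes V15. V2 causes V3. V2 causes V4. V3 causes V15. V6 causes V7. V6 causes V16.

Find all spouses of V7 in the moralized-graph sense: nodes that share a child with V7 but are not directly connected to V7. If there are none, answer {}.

{V4, V8, V10, V11}

Children of V7: V9, V12, V13, V14.
  V9's other parent is V8.
  V12's other parents are V6, V9.
  V13 also has parents V6, V10.
  V14 also has parents V4, V6, V8, V9, V10, V11.
Excluding nodes already adjacent to V7 (V1, V6, V9, V12, V13, V14), the co-parent-only contribution is {V4, V8, V10, V11}.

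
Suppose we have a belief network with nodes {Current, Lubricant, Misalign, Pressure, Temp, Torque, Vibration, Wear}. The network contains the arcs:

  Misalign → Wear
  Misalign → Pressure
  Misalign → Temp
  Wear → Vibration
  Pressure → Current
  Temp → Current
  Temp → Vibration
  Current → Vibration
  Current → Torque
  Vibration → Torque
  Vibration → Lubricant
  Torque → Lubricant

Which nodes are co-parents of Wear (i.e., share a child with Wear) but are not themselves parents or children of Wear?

{Current, Temp}

Children of Wear: Vibration.
  Vibration also has parents Current, Temp.
Excluding nodes already adjacent to Wear (Misalign, Vibration), the co-parent-only contribution is {Current, Temp}.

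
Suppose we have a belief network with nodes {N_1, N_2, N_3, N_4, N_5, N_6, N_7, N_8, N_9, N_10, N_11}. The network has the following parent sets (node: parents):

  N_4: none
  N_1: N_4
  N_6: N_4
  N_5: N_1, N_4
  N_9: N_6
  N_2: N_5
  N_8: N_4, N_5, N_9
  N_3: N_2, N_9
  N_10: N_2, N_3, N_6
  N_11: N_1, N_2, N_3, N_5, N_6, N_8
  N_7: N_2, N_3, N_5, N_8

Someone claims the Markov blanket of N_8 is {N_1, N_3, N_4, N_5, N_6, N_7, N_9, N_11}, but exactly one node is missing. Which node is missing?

The Markov blanket of a node is its parents, its children, and the other parents of its children.
N_8 has parents N_4, N_5, N_9.
N_8 has children N_7, N_11.
Parents of each child, excluding N_8:
  N_11: N_1, N_2, N_3, N_5, N_6
  N_7: N_2, N_3, N_5
MB(N_8) = {N_1, N_2, N_3, N_4, N_5, N_6, N_7, N_9, N_11}.
Comparing with the claimed set, N_2 is missing.

N_2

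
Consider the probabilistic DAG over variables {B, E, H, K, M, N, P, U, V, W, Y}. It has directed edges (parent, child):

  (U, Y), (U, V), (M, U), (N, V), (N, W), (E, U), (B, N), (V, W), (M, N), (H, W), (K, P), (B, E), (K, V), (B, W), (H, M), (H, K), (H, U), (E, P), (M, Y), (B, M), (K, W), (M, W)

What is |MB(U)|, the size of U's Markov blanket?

7

The Markov blanket of a node is its parents, its children, and the other parents of its children.
Parents of U: E, H, M.
U has children V, Y.
Parents of each child, excluding U:
  parents(V) \ {U} = {K, N}.
  Y also has parent M.
MB(U) = {E, H, K, M, N, V, Y}, which has 7 nodes.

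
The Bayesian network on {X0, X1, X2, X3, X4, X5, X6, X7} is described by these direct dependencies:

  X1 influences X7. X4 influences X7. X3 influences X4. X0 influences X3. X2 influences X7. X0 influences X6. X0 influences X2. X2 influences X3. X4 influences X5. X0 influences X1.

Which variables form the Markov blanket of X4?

Recall MB(v) = parents ∪ children ∪ spouses, where spouses are the other parents of v's children.
X4's children: X5, X7.
X4 has parent X3.
Co-parents of X4 (other parents of its children):
  X5: no additional parents.
  X7's other parents are X1, X2.
So the Markov blanket of X4 is {X1, X2, X3, X5, X7}.

{X1, X2, X3, X5, X7}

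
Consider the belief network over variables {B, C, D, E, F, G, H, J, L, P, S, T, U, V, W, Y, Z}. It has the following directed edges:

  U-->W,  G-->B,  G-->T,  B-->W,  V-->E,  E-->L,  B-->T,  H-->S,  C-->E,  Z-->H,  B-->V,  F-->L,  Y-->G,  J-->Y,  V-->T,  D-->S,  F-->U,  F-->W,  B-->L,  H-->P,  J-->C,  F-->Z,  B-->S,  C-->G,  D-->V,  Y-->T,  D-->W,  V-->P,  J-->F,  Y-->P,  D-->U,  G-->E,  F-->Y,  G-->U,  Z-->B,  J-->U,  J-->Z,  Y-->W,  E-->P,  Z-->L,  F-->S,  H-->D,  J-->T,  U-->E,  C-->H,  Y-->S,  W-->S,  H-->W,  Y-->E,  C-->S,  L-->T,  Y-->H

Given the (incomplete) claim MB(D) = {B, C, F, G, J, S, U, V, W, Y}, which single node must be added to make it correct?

A node's Markov blanket = Pa ∪ Ch ∪ (parents of Ch other than the node itself).
D's parents: H.
Children of D: S, U, V, W.
Co-parents of D (other parents of its children):
  U also has parents F, G, J.
  V also has parent B.
  W's other parents are B, F, H, U, Y.
  S's other parents are B, C, F, H, W, Y.
MB(D) = {B, C, F, G, H, J, S, U, V, W, Y}.
Comparing with the claimed set, H is missing.

H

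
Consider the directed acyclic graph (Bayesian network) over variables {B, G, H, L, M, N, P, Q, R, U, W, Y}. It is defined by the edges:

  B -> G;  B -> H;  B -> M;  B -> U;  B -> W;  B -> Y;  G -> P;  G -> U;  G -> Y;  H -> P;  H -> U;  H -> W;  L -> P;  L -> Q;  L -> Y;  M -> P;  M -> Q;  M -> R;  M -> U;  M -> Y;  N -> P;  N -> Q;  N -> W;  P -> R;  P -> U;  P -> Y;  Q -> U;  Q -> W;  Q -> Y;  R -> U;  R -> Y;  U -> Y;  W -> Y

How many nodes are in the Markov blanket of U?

U has parents B, G, H, M, P, Q, R.
Ch(U) = {Y}.
Other parents of U's children:
  Y's other parents are B, G, L, M, P, Q, R, W.
MB(U) = {B, G, H, L, M, P, Q, R, W, Y}, which has 10 nodes.

10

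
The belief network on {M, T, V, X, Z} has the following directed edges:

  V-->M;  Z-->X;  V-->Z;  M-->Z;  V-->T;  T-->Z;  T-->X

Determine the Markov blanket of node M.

Recall MB(v) = parents ∪ children ∪ spouses, where spouses are the other parents of v's children.
M's parents: V.
M has child Z.
For each child, the remaining parents (spouses of M):
  Z also has parents T, V.
MB(M) = {T, V, Z}.

{T, V, Z}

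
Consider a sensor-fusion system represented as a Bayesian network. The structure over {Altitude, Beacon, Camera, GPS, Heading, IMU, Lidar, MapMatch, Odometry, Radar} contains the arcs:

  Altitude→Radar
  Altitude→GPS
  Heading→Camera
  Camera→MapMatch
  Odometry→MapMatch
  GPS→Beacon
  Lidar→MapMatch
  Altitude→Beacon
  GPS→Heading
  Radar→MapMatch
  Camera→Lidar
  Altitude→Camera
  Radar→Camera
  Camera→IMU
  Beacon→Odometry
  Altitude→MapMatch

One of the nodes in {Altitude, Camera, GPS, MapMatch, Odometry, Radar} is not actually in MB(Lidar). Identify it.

GPS

The Markov blanket of a node is its parents, its children, and the other parents of its children.
Parents of Lidar: Camera.
Children of Lidar: MapMatch.
For each child, the remaining parents (spouses of Lidar):
  MapMatch: Altitude, Camera, Odometry, Radar
MB(Lidar) = {Altitude, Camera, MapMatch, Odometry, Radar}.
GPS is neither a parent, child, nor co-parent of Lidar, so it does not belong.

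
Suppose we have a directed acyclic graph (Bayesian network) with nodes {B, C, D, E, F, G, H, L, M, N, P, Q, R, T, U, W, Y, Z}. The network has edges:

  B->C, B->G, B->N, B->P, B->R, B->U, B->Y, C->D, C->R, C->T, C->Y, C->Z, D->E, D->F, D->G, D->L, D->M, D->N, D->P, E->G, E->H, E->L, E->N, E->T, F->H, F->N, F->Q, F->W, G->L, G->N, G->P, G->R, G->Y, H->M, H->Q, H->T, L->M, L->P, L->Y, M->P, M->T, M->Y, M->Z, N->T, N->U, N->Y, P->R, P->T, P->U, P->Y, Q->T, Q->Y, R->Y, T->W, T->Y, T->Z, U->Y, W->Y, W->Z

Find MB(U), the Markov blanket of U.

{B, C, G, L, M, N, P, Q, R, T, W, Y}

By definition, MB(U) is built from U's parents, U's children, and the co-parents of U.
Pa(U) = {B, N, P}.
U has child Y.
Co-parents of U (other parents of its children):
  Y: B, C, G, L, M, N, P, Q, R, T, W
So the Markov blanket of U is {B, C, G, L, M, N, P, Q, R, T, W, Y}.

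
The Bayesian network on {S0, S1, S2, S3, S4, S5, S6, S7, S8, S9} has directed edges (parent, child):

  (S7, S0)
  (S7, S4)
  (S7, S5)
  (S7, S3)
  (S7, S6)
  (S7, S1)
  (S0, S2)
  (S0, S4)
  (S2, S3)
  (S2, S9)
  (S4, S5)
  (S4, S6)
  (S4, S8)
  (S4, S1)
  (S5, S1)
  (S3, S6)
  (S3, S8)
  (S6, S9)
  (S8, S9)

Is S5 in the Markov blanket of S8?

No

Children of S8: S9.
Pa(S8) = {S3, S4}.
For each child, the remaining parents (spouses of S8):
  S9: S2, S6
MB(S8) = {S2, S3, S4, S6, S9}; S5 is not in this set.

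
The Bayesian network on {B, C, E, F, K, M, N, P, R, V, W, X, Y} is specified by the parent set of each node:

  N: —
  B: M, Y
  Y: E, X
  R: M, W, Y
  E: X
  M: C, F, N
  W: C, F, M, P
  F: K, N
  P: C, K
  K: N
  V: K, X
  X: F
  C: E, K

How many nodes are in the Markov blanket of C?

7

The Markov blanket of a node is its parents, its children, and the other parents of its children.
C's children: M, P, W.
Parents of C: E, K.
Other parents of C's children:
  parents(P) \ {C} = {K}.
  parents(M) \ {C} = {F, N}.
  parents(W) \ {C} = {F, M, P}.
MB(C) = {E, F, K, M, N, P, W}, which has 7 nodes.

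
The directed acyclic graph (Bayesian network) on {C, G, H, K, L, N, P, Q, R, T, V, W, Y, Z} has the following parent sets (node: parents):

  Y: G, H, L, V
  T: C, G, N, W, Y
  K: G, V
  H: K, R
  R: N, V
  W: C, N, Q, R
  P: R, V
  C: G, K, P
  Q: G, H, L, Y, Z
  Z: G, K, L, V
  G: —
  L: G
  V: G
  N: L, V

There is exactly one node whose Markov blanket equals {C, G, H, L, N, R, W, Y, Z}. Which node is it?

Q

The target node must have every member of {C, G, H, L, N, R, W, Y, Z} as a parent, child, or co-parent, and no others.
Parents of Q: G, H, L, Y, Z; children: W; co-parents: C, N, R.
These exactly cover the given set, so the node is Q.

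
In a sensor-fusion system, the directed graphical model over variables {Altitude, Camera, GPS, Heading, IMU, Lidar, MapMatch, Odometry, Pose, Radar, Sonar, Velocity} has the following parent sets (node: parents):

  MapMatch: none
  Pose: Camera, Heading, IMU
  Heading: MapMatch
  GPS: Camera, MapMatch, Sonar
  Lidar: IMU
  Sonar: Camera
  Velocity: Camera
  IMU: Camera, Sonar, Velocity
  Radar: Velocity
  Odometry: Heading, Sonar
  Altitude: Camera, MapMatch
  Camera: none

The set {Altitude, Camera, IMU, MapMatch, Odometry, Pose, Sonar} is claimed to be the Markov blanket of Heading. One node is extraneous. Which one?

Altitude

A node's Markov blanket = Pa ∪ Ch ∪ (parents of Ch other than the node itself).
Ch(Heading) = {Odometry, Pose}.
Heading has parent MapMatch.
For each child, the remaining parents (spouses of Heading):
  parents(Odometry) \ {Heading} = {Sonar}.
  Pose's other parents are Camera, IMU.
MB(Heading) = {Camera, IMU, MapMatch, Odometry, Pose, Sonar}.
Altitude is neither a parent, child, nor co-parent of Heading, so it does not belong.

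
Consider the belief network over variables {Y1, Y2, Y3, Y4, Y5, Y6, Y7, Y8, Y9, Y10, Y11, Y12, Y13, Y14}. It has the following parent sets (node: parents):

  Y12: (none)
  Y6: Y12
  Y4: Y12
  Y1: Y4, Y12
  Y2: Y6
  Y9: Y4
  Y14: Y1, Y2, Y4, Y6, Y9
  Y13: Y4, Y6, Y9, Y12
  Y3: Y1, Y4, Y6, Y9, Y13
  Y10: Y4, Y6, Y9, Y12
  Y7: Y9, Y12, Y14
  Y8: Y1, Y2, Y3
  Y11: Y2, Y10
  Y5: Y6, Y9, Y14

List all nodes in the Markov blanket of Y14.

Parents of Y14: Y1, Y2, Y4, Y6, Y9.
Children of Y14: Y5, Y7.
Parents of each child, excluding Y14:
  Y7: Y9, Y12
  Y5: Y6, Y9
Union: {Y1, Y2, Y4, Y6, Y9} ∪ {Y5, Y7} ∪ {Y6, Y9, Y12} = {Y1, Y2, Y4, Y5, Y6, Y7, Y9, Y12}.

{Y1, Y2, Y4, Y5, Y6, Y7, Y9, Y12}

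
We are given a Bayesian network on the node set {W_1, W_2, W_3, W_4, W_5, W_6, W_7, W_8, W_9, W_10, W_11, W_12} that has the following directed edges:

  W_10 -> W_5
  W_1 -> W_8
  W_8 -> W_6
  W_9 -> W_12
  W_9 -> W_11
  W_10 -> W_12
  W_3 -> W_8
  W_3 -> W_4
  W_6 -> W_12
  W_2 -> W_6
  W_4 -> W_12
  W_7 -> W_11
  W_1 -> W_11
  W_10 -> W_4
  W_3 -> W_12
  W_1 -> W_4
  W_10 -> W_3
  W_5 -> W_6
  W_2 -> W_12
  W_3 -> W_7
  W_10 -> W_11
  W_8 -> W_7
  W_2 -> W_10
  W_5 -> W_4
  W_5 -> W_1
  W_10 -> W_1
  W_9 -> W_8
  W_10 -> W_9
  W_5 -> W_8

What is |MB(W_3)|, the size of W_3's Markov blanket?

10

By definition, MB(W_3) is built from W_3's parents, W_3's children, and the co-parents of W_3.
Ch(W_3) = {W_4, W_7, W_8, W_12}.
W_3's parents: W_10.
Parents of each child, excluding W_3:
  W_8 also has parents W_1, W_5, W_9.
  parents(W_7) \ {W_3} = {W_8}.
  W_4's other parents are W_1, W_5, W_10.
  parents(W_12) \ {W_3} = {W_2, W_4, W_6, W_9, W_10}.
MB(W_3) = {W_1, W_2, W_4, W_5, W_6, W_7, W_8, W_9, W_10, W_12}, which has 10 nodes.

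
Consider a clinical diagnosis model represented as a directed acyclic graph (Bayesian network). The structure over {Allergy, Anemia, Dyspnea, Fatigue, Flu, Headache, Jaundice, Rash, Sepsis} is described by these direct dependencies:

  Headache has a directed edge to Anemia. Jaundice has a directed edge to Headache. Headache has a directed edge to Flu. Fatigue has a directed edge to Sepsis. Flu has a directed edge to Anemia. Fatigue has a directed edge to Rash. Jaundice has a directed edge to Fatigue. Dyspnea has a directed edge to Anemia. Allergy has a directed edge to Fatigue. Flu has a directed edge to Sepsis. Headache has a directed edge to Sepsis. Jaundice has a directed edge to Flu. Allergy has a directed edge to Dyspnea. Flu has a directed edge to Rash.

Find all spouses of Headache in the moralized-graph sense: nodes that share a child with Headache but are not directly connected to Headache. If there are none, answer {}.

{Dyspnea, Fatigue}

Children of Headache: Anemia, Flu, Sepsis.
  Flu's other parent is Jaundice.
  parents(Anemia) \ {Headache} = {Dyspnea, Flu}.
  Sepsis's other parents are Fatigue, Flu.
Excluding nodes already adjacent to Headache (Anemia, Flu, Jaundice, Sepsis), the co-parent-only contribution is {Dyspnea, Fatigue}.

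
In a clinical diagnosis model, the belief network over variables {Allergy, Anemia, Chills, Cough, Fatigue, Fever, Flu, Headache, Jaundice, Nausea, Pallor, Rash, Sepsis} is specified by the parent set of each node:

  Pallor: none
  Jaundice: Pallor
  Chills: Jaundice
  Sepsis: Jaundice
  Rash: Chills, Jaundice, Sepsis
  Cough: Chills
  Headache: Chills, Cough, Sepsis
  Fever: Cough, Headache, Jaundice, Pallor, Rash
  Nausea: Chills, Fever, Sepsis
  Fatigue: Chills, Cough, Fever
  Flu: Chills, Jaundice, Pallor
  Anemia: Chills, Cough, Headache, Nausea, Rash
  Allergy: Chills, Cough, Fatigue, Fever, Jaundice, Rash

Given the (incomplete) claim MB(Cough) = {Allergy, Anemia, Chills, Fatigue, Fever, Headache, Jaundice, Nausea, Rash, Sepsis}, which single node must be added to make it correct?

Parents of Cough: Chills.
Children of Cough: Allergy, Anemia, Fatigue, Fever, Headache.
For each child, the remaining parents (spouses of Cough):
  Headache also has parents Chills, Sepsis.
  Fever also has parents Headache, Jaundice, Pallor, Rash.
  Fatigue also has parents Chills, Fever.
  Anemia also has parents Chills, Headache, Nausea, Rash.
  Allergy also has parents Chills, Fatigue, Fever, Jaundice, Rash.
MB(Cough) = {Allergy, Anemia, Chills, Fatigue, Fever, Headache, Jaundice, Nausea, Pallor, Rash, Sepsis}.
Comparing with the claimed set, Pallor is missing.

Pallor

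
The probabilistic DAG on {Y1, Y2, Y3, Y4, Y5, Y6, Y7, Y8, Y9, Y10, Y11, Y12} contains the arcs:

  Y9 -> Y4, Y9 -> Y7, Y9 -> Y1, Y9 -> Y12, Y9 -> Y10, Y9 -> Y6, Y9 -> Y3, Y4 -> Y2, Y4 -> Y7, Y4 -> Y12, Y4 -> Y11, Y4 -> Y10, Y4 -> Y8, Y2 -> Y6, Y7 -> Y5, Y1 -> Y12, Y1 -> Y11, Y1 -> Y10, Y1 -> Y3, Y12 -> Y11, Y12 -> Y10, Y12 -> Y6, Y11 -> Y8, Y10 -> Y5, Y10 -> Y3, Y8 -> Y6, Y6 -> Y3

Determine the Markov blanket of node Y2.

{Y4, Y6, Y8, Y9, Y12}

Y2 has parent Y4.
Y2's children: Y6.
Parents of each child, excluding Y2:
  parents(Y6) \ {Y2} = {Y8, Y9, Y12}.
Taking the union gives {Y4, Y6, Y8, Y9, Y12}.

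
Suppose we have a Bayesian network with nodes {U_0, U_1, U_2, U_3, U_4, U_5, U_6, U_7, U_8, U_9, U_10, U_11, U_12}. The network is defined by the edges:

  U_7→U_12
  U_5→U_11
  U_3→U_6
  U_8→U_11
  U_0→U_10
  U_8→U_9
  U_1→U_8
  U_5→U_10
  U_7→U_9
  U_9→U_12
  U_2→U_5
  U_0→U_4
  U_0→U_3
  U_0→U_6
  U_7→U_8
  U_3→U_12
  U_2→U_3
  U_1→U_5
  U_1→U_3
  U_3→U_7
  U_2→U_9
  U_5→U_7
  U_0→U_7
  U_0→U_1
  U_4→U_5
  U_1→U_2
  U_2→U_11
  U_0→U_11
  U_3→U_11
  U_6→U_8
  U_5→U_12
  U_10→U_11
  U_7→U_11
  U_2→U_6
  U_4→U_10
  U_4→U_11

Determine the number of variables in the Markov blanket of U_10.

8

U_10 has parents U_0, U_4, U_5.
U_10 has child U_11.
Other parents of U_10's children:
  U_11's other parents are U_0, U_2, U_3, U_4, U_5, U_7, U_8.
MB(U_10) = {U_0, U_2, U_3, U_4, U_5, U_7, U_8, U_11}, which has 8 nodes.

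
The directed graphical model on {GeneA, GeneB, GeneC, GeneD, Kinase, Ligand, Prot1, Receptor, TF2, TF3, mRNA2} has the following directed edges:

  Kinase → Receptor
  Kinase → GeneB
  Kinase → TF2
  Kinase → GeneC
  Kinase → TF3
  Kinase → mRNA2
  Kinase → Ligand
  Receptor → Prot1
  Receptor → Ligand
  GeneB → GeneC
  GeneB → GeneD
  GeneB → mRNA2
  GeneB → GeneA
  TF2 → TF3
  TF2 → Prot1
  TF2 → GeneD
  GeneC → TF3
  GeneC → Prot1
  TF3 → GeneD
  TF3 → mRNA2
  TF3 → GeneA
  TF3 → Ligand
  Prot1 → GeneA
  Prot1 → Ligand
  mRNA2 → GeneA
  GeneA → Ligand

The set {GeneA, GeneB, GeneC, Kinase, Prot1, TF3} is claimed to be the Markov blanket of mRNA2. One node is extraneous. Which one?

GeneC

By definition, MB(mRNA2) is built from mRNA2's parents, mRNA2's children, and the co-parents of mRNA2.
Parents of mRNA2: GeneB, Kinase, TF3.
mRNA2 has child GeneA.
Co-parents of mRNA2 (other parents of its children):
  GeneA's other parents are GeneB, Prot1, TF3.
MB(mRNA2) = {GeneA, GeneB, Kinase, Prot1, TF3}.
GeneC is neither a parent, child, nor co-parent of mRNA2, so it does not belong.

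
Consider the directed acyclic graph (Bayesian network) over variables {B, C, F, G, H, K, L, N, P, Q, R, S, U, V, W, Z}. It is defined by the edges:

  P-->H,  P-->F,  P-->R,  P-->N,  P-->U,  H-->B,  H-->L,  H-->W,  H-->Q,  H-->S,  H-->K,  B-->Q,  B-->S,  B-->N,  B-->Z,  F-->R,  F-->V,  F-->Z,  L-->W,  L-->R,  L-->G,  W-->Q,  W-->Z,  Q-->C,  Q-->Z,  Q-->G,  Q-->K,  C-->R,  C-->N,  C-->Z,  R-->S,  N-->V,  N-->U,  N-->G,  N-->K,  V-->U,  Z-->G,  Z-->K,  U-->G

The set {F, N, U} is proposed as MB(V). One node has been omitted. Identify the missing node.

P

Parents of V: F, N.
Ch(V) = {U}.
Co-parents of V (other parents of its children):
  parents(U) \ {V} = {N, P}.
MB(V) = {F, N, P, U}.
Comparing with the claimed set, P is missing.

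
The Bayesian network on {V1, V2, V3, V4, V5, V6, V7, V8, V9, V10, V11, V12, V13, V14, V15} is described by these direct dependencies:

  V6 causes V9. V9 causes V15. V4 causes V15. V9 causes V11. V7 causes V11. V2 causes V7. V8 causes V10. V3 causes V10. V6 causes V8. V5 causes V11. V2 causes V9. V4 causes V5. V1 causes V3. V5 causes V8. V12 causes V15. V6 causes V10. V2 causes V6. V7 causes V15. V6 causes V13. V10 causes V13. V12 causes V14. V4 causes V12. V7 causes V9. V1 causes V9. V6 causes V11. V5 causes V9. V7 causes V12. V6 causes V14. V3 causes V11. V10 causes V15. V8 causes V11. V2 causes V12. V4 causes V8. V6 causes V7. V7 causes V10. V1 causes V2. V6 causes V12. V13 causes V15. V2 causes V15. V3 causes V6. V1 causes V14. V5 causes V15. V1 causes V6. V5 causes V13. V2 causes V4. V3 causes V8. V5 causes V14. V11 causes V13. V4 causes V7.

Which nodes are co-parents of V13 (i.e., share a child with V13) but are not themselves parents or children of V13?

Children of V13: V15.
  parents(V15) \ {V13} = {V2, V4, V5, V7, V9, V10, V12}.
Excluding nodes already adjacent to V13 (V5, V6, V10, V11, V15), the co-parent-only contribution is {V2, V4, V7, V9, V12}.

{V2, V4, V7, V9, V12}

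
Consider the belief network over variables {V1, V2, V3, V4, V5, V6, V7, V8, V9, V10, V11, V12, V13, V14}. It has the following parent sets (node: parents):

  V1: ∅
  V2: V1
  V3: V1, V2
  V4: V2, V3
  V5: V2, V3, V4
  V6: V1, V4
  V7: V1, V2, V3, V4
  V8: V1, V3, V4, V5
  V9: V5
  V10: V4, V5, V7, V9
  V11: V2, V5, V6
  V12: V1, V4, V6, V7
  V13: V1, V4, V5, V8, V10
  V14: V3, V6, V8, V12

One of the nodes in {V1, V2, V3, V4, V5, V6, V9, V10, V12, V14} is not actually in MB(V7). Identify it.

V14

A node's Markov blanket = Pa ∪ Ch ∪ (parents of Ch other than the node itself).
V7's parents: V1, V2, V3, V4.
Ch(V7) = {V10, V12}.
Parents of each child, excluding V7:
  V10 also has parents V4, V5, V9.
  parents(V12) \ {V7} = {V1, V4, V6}.
MB(V7) = {V1, V2, V3, V4, V5, V6, V9, V10, V12}.
V14 is neither a parent, child, nor co-parent of V7, so it does not belong.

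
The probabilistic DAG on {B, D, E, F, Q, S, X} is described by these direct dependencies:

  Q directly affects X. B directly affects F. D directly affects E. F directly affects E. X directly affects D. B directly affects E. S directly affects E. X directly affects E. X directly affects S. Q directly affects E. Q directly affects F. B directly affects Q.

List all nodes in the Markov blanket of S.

The Markov blanket of a node is its parents, its children, and the other parents of its children.
S has child E.
Pa(S) = {X}.
For each child, the remaining parents (spouses of S):
  E: B, D, F, Q, X
Taking the union gives {B, D, E, F, Q, X}.

{B, D, E, F, Q, X}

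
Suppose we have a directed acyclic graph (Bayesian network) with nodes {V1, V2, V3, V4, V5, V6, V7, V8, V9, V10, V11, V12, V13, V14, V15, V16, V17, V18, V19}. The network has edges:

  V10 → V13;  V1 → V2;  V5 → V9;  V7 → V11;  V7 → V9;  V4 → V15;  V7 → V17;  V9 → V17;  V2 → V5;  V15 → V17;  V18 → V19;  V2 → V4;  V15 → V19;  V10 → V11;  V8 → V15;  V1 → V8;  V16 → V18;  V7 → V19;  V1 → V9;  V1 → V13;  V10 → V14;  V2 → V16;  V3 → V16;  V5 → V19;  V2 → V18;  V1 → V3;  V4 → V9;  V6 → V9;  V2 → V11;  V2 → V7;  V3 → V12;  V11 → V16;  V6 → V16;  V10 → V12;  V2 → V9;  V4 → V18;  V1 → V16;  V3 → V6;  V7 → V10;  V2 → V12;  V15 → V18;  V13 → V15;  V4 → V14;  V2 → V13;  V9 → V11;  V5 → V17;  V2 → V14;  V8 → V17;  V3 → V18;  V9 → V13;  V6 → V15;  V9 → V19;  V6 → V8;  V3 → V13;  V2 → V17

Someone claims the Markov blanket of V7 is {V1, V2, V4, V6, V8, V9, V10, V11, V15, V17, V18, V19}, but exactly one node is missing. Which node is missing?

Recall MB(v) = parents ∪ children ∪ spouses, where spouses are the other parents of v's children.
V7's parents: V2.
V7's children: V9, V10, V11, V17, V19.
Other parents of V7's children:
  V9 also has parents V1, V2, V4, V5, V6.
  V10: no additional parents.
  parents(V11) \ {V7} = {V2, V9, V10}.
  V17's other parents are V2, V5, V8, V9, V15.
  V19 also has parents V5, V9, V15, V18.
MB(V7) = {V1, V2, V4, V5, V6, V8, V9, V10, V11, V15, V17, V18, V19}.
Comparing with the claimed set, V5 is missing.

V5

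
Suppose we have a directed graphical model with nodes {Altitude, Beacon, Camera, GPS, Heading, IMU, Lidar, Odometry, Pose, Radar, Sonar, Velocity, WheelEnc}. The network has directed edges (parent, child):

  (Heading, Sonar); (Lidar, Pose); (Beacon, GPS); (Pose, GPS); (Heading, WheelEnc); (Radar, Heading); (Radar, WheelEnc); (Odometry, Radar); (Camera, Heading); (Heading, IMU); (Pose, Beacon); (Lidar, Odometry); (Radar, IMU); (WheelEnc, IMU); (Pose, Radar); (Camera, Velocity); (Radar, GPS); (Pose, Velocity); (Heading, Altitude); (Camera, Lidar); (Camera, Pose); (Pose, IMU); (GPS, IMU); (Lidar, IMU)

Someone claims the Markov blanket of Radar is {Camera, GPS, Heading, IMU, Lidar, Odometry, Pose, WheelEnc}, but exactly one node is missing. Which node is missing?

Children of Radar: GPS, Heading, IMU, WheelEnc.
Parents of Radar: Odometry, Pose.
For each child, the remaining parents (spouses of Radar):
  Heading also has parent Camera.
  GPS's other parents are Beacon, Pose.
  WheelEnc's other parent is Heading.
  parents(IMU) \ {Radar} = {GPS, Heading, Lidar, Pose, WheelEnc}.
MB(Radar) = {Beacon, Camera, GPS, Heading, IMU, Lidar, Odometry, Pose, WheelEnc}.
Comparing with the claimed set, Beacon is missing.

Beacon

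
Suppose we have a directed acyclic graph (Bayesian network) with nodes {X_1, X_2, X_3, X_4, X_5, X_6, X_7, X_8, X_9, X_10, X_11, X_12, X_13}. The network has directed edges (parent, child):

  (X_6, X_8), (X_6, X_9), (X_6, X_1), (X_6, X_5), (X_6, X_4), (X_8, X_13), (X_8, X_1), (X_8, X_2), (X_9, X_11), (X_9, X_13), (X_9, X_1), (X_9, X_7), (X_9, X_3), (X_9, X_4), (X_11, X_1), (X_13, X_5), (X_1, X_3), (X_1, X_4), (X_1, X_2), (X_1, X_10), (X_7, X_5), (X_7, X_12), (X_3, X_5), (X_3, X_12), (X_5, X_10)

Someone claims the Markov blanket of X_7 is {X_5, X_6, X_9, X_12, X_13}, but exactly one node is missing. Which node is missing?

X_3

Ch(X_7) = {X_5, X_12}.
Parents of X_7: X_9.
Parents of each child, excluding X_7:
  X_5's other parents are X_3, X_6, X_13.
  X_12's other parent is X_3.
MB(X_7) = {X_3, X_5, X_6, X_9, X_12, X_13}.
Comparing with the claimed set, X_3 is missing.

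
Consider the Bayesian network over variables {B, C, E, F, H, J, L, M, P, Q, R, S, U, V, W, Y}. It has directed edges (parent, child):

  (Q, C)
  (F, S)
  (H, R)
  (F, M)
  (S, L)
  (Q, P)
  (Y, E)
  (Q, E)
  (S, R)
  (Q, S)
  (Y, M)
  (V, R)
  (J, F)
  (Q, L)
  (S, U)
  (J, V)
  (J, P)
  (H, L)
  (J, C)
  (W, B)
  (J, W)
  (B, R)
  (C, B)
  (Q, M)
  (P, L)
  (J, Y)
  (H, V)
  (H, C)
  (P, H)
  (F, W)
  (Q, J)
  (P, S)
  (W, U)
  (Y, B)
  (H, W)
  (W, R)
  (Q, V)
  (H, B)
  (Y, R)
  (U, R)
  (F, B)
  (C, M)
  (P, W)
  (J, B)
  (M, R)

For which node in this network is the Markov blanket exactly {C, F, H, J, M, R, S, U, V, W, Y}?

The target node must have every member of {C, F, H, J, M, R, S, U, V, W, Y} as a parent, child, or co-parent, and no others.
Parents of B: C, F, H, J, W, Y; children: R; co-parents: H, M, S, U, V, W, Y.
These exactly cover the given set, so the node is B.

B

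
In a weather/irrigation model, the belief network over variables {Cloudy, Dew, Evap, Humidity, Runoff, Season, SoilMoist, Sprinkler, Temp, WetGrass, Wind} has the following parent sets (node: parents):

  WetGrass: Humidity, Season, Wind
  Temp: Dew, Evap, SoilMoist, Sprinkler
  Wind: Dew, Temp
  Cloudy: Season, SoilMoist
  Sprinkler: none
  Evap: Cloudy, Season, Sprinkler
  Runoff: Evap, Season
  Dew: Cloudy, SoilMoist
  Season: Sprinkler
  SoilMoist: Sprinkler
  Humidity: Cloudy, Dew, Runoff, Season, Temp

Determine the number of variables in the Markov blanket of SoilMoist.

Ch(SoilMoist) = {Cloudy, Dew, Temp}.
Parents of SoilMoist: Sprinkler.
Parents of each child, excluding SoilMoist:
  Cloudy: Season
  Dew: Cloudy
  Temp: Dew, Evap, Sprinkler
MB(SoilMoist) = {Cloudy, Dew, Evap, Season, Sprinkler, Temp}, which has 6 nodes.

6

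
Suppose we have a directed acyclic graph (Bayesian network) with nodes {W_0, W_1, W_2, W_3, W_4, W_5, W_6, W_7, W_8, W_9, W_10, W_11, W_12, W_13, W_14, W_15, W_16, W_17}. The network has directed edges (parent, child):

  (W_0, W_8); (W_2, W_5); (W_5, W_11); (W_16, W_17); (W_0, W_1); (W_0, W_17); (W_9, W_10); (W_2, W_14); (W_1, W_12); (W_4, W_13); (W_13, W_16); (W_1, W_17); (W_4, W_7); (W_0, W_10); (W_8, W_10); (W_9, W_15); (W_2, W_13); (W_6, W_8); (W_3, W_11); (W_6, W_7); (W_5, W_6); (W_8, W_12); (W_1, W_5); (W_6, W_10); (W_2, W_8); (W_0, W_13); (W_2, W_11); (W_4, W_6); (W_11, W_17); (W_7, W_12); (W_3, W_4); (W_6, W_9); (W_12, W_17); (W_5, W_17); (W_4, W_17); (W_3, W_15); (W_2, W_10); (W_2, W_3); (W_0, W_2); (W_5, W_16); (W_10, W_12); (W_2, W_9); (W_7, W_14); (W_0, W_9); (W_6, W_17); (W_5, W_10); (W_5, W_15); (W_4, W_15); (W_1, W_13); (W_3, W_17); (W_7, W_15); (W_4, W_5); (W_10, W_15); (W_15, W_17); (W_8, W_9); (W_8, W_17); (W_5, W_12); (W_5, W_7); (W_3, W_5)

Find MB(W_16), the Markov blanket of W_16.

{W_0, W_1, W_3, W_4, W_5, W_6, W_8, W_11, W_12, W_13, W_15, W_17}

By definition, MB(W_16) is built from W_16's parents, W_16's children, and the co-parents of W_16.
W_16's children: W_17.
Pa(W_16) = {W_5, W_13}.
For each child, the remaining parents (spouses of W_16):
  W_17: W_0, W_1, W_3, W_4, W_5, W_6, W_8, W_11, W_12, W_15
Taking the union gives {W_0, W_1, W_3, W_4, W_5, W_6, W_8, W_11, W_12, W_13, W_15, W_17}.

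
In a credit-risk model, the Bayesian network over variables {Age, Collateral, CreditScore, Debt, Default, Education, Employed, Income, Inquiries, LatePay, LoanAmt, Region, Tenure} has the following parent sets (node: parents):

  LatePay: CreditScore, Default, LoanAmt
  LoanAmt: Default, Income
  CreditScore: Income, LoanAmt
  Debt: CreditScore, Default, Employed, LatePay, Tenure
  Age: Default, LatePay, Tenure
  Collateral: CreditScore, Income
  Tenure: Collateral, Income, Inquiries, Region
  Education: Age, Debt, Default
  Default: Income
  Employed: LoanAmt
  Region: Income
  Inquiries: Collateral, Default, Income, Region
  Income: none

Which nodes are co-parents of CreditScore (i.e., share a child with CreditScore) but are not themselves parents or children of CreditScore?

{Default, Employed, Tenure}

Children of CreditScore: Collateral, Debt, LatePay.
  Collateral: Income
  LatePay: Default, LoanAmt
  Debt: Default, Employed, LatePay, Tenure
Excluding nodes already adjacent to CreditScore (Collateral, Debt, Income, LatePay, LoanAmt), the co-parent-only contribution is {Default, Employed, Tenure}.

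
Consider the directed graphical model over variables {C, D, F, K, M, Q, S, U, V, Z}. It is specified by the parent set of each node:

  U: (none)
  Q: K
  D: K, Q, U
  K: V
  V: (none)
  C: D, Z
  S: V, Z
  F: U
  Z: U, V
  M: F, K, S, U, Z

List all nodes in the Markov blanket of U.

U has children D, F, M, Z.
U's parents: none.
Parents of each child, excluding U:
  Z: V
  D: K, Q
  F: —
  M: F, K, S, Z
MB(U) = {D, F, K, M, Q, S, V, Z}.

{D, F, K, M, Q, S, V, Z}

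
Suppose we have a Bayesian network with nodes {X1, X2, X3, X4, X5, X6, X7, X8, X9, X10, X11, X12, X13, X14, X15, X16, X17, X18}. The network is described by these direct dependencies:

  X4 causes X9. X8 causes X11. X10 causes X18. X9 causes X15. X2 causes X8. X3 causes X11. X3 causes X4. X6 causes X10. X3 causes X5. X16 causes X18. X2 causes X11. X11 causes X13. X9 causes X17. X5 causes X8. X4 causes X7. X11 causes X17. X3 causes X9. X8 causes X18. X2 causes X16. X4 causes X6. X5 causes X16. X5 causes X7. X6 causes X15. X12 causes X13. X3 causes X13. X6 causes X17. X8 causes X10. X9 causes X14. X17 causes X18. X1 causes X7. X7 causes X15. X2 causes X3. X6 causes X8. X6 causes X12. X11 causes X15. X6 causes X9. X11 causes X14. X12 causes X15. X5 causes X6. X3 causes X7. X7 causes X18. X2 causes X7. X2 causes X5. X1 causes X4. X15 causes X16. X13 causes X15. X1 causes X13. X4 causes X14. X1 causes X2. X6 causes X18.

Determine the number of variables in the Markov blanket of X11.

13

X11 has parents X2, X3, X8.
X11's children: X13, X14, X15, X17.
Co-parents of X11 (other parents of its children):
  parents(X13) \ {X11} = {X1, X3, X12}.
  X14's other parents are X4, X9.
  parents(X15) \ {X11} = {X6, X7, X9, X12, X13}.
  X17 also has parents X6, X9.
MB(X11) = {X1, X2, X3, X4, X6, X7, X8, X9, X12, X13, X14, X15, X17}, which has 13 nodes.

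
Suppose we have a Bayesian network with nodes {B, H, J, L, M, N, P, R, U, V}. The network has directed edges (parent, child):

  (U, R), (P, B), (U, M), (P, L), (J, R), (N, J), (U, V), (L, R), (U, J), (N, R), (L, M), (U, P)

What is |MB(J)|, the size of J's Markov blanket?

A node's Markov blanket = Pa ∪ Ch ∪ (parents of Ch other than the node itself).
Children of J: R.
Parents of J: N, U.
Co-parents of J (other parents of its children):
  R's other parents are L, N, U.
MB(J) = {L, N, R, U}, which has 4 nodes.

4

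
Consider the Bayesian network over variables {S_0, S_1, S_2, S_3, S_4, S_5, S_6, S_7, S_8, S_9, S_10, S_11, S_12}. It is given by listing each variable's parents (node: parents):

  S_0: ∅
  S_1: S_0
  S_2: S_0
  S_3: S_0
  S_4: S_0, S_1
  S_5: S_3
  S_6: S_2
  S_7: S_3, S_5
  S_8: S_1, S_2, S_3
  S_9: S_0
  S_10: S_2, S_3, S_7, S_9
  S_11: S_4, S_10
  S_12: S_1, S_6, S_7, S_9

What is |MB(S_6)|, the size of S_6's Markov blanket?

5

A node's Markov blanket = Pa ∪ Ch ∪ (parents of Ch other than the node itself).
Children of S_6: S_12.
Pa(S_6) = {S_2}.
Other parents of S_6's children:
  S_12: S_1, S_7, S_9
MB(S_6) = {S_1, S_2, S_7, S_9, S_12}, which has 5 nodes.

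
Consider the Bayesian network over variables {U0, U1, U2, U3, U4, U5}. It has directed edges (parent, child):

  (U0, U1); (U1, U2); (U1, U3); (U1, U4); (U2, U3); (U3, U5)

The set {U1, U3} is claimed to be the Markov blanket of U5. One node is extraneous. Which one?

U1

U5's parents: U3.
Ch(U5) = {}.
U5 has no children, so there are no co-parents.
MB(U5) = {U3}.
U1 is neither a parent, child, nor co-parent of U5, so it does not belong.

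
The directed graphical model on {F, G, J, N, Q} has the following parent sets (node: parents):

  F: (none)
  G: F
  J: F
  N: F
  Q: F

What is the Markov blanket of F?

{G, J, N, Q}

F's parents: none.
Ch(F) = {G, J, N, Q}.
Other parents of F's children:
  G: —
  J: —
  N: —
  Q: —
MB(F) = {G, J, N, Q}.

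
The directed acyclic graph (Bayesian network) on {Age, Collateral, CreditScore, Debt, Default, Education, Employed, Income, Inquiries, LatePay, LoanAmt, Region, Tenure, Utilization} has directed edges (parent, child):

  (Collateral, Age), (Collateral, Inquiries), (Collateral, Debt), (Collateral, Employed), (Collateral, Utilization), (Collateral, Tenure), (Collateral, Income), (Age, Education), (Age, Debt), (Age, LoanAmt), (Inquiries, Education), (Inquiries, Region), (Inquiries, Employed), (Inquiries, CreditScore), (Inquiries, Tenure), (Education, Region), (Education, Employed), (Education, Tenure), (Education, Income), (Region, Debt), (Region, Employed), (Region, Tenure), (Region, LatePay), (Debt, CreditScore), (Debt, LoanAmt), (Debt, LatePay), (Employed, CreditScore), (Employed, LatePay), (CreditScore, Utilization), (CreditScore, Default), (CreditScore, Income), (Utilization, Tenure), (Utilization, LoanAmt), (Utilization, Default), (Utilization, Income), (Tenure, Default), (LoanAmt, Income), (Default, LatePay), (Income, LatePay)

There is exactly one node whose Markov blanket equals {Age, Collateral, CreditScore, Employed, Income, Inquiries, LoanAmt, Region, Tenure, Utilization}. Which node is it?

The target node must have every member of {Age, Collateral, CreditScore, Employed, Income, Inquiries, LoanAmt, Region, Tenure, Utilization} as a parent, child, or co-parent, and no others.
Parents of Education: Age, Inquiries; children: Employed, Income, Region, Tenure; co-parents: Collateral, CreditScore, Inquiries, LoanAmt, Region, Utilization.
These exactly cover the given set, so the node is Education.

Education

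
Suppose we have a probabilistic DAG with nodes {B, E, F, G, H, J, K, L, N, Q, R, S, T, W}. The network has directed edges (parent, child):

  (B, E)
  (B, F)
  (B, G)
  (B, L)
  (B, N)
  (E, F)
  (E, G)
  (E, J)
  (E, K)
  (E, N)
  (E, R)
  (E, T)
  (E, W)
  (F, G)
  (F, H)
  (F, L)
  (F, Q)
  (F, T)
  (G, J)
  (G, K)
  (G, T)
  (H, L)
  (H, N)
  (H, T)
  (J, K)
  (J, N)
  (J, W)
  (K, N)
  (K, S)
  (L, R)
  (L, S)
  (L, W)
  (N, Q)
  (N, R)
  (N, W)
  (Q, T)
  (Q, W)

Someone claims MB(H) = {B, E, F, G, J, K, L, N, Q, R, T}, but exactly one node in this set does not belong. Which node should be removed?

H has parent F.
Ch(H) = {L, N, T}.
Parents of each child, excluding H:
  L's other parents are B, F.
  N's other parents are B, E, J, K.
  T's other parents are E, F, G, Q.
MB(H) = {B, E, F, G, J, K, L, N, Q, T}.
R is neither a parent, child, nor co-parent of H, so it does not belong.

R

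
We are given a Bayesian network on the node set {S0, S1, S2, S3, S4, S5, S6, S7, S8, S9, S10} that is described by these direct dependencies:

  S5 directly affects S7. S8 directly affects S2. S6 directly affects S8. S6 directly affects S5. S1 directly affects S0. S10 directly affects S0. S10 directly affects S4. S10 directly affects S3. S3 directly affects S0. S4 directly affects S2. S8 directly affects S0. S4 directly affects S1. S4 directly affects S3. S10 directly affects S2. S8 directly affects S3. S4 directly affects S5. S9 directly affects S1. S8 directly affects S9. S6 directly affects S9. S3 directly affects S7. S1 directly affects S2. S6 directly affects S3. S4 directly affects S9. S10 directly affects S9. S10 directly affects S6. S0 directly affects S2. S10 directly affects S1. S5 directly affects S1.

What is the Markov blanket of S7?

{S3, S5}

A node's Markov blanket = Pa ∪ Ch ∪ (parents of Ch other than the node itself).
Children of S7: none.
S7's parents: S3, S5.
S7 has no children, so there are no co-parents.
Taking the union gives {S3, S5}.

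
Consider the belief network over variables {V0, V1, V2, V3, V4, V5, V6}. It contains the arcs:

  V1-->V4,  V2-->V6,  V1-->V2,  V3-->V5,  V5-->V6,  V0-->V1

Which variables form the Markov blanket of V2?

{V1, V5, V6}

Children of V2: V6.
Pa(V2) = {V1}.
Co-parents of V2 (other parents of its children):
  V6's other parent is V5.
Union: {V1} ∪ {V6} ∪ {V5} = {V1, V5, V6}.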